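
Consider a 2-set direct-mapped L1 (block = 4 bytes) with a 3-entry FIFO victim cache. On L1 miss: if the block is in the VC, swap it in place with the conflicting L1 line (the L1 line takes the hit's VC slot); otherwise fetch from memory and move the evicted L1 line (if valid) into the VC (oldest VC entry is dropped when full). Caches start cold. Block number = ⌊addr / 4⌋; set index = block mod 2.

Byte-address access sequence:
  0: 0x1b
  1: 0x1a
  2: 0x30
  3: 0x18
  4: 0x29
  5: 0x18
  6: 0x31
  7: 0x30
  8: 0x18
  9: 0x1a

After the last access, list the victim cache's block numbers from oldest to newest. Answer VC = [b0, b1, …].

#0 0x1b→b6/s0 MISS; vc=[]
#1 0x1a→b6/s0 L1-HIT; vc=[]
#2 0x30→b12/s0 MISS; vc=[6]
#3 0x18→b6/s0 VC-HIT; vc=[12]
#4 0x29→b10/s0 MISS; vc=[12,6]
#5 0x18→b6/s0 VC-HIT; vc=[12,10]
#6 0x31→b12/s0 VC-HIT; vc=[6,10]
#7 0x30→b12/s0 L1-HIT; vc=[6,10]
#8 0x18→b6/s0 VC-HIT; vc=[12,10]
#9 0x1a→b6/s0 L1-HIT; vc=[12,10]

VC = [12, 10]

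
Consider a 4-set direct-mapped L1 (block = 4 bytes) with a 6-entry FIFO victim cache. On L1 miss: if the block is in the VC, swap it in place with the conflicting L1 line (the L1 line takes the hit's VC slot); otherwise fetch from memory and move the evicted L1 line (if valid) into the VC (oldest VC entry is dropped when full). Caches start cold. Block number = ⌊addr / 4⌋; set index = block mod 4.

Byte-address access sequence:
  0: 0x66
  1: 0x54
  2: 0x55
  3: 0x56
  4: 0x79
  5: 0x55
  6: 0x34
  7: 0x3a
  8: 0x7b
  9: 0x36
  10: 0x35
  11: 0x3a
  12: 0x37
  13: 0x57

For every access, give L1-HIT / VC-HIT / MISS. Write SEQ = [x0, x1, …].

SEQ = [MISS, MISS, L1-HIT, L1-HIT, MISS, L1-HIT, MISS, MISS, VC-HIT, L1-HIT, L1-HIT, VC-HIT, L1-HIT, VC-HIT]

  [0] addr=0x66 blk=25 s=1: MISS | VC []
  [1] addr=0x54 blk=21 s=1: MISS | VC [25]
  [2] addr=0x55 blk=21 s=1: L1-HIT | VC [25]
  [3] addr=0x56 blk=21 s=1: L1-HIT | VC [25]
  [4] addr=0x79 blk=30 s=2: MISS | VC [25]
  [5] addr=0x55 blk=21 s=1: L1-HIT | VC [25]
  [6] addr=0x34 blk=13 s=1: MISS | VC [25, 21]
  [7] addr=0x3a blk=14 s=2: MISS | VC [25, 21, 30]
  [8] addr=0x7b blk=30 s=2: VC-HIT | VC [25, 21, 14]
  [9] addr=0x36 blk=13 s=1: L1-HIT | VC [25, 21, 14]
  [10] addr=0x35 blk=13 s=1: L1-HIT | VC [25, 21, 14]
  [11] addr=0x3a blk=14 s=2: VC-HIT | VC [25, 21, 30]
  [12] addr=0x37 blk=13 s=1: L1-HIT | VC [25, 21, 30]
  [13] addr=0x57 blk=21 s=1: VC-HIT | VC [25, 13, 30]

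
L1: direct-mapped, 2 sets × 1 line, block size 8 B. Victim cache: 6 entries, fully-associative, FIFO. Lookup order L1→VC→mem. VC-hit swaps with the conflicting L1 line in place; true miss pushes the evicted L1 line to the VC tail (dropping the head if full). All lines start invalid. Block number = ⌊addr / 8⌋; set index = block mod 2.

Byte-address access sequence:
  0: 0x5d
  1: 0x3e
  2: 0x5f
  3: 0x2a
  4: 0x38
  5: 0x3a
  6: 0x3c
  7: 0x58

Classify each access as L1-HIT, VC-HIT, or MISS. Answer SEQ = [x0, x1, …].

  [0] addr=0x5d blk=11 s=1: MISS | VC []
  [1] addr=0x3e blk=7 s=1: MISS | VC [11]
  [2] addr=0x5f blk=11 s=1: VC-HIT | VC [7]
  [3] addr=0x2a blk=5 s=1: MISS | VC [7, 11]
  [4] addr=0x38 blk=7 s=1: VC-HIT | VC [5, 11]
  [5] addr=0x3a blk=7 s=1: L1-HIT | VC [5, 11]
  [6] addr=0x3c blk=7 s=1: L1-HIT | VC [5, 11]
  [7] addr=0x58 blk=11 s=1: VC-HIT | VC [5, 7]

SEQ = [MISS, MISS, VC-HIT, MISS, VC-HIT, L1-HIT, L1-HIT, VC-HIT]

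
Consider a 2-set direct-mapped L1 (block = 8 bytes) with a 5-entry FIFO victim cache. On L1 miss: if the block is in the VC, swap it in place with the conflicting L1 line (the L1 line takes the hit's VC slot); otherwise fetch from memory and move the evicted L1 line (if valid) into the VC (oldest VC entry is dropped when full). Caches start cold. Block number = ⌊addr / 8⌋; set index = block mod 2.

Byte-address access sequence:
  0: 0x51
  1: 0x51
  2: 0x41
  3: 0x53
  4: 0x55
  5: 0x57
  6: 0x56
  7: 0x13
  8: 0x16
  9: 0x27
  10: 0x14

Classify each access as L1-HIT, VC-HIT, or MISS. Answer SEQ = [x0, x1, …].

0: 0x51 (blk 10, set 0) → MISS  vc=[]
1: 0x51 (blk 10, set 0) → L1-HIT  vc=[]
2: 0x41 (blk 8, set 0) → MISS  vc=[10]
3: 0x53 (blk 10, set 0) → VC-HIT  vc=[8]
4: 0x55 (blk 10, set 0) → L1-HIT  vc=[8]
5: 0x57 (blk 10, set 0) → L1-HIT  vc=[8]
6: 0x56 (blk 10, set 0) → L1-HIT  vc=[8]
7: 0x13 (blk 2, set 0) → MISS  vc=[8, 10]
8: 0x16 (blk 2, set 0) → L1-HIT  vc=[8, 10]
9: 0x27 (blk 4, set 0) → MISS  vc=[8, 10, 2]
10: 0x14 (blk 2, set 0) → VC-HIT  vc=[8, 10, 4]

SEQ = [MISS, L1-HIT, MISS, VC-HIT, L1-HIT, L1-HIT, L1-HIT, MISS, L1-HIT, MISS, VC-HIT]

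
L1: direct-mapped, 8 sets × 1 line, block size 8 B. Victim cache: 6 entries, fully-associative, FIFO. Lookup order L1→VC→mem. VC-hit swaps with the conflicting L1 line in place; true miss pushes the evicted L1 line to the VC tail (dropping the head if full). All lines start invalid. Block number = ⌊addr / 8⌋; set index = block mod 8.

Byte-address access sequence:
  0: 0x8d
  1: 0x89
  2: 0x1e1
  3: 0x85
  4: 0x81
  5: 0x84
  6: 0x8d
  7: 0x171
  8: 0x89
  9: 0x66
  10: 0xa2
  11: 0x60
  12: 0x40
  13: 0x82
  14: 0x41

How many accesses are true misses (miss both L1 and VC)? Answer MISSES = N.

MISSES = 7

0: 0x8d (blk 17, set 1) → MISS  vc=[]
1: 0x89 (blk 17, set 1) → L1-HIT  vc=[]
2: 0x1e1 (blk 60, set 4) → MISS  vc=[]
3: 0x85 (blk 16, set 0) → MISS  vc=[]
4: 0x81 (blk 16, set 0) → L1-HIT  vc=[]
5: 0x84 (blk 16, set 0) → L1-HIT  vc=[]
6: 0x8d (blk 17, set 1) → L1-HIT  vc=[]
7: 0x171 (blk 46, set 6) → MISS  vc=[]
8: 0x89 (blk 17, set 1) → L1-HIT  vc=[]
9: 0x66 (blk 12, set 4) → MISS  vc=[60]
10: 0xa2 (blk 20, set 4) → MISS  vc=[60, 12]
11: 0x60 (blk 12, set 4) → VC-HIT  vc=[60, 20]
12: 0x40 (blk 8, set 0) → MISS  vc=[60, 20, 16]
13: 0x82 (blk 16, set 0) → VC-HIT  vc=[60, 20, 8]
14: 0x41 (blk 8, set 0) → VC-HIT  vc=[60, 20, 16]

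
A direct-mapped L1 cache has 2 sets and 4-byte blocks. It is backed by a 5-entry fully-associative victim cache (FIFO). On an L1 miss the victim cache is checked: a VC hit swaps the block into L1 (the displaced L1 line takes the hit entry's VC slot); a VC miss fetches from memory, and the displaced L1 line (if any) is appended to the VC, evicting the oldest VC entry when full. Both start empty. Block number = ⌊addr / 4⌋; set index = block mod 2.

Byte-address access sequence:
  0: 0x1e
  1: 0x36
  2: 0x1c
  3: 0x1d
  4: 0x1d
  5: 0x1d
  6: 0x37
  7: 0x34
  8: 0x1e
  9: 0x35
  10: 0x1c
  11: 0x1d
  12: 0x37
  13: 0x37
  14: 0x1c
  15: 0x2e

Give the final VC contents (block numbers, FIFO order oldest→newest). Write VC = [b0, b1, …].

VC = [13, 7]

0: 0x1e (blk 7, set 1) → MISS  vc=[]
1: 0x36 (blk 13, set 1) → MISS  vc=[7]
2: 0x1c (blk 7, set 1) → VC-HIT  vc=[13]
3: 0x1d (blk 7, set 1) → L1-HIT  vc=[13]
4: 0x1d (blk 7, set 1) → L1-HIT  vc=[13]
5: 0x1d (blk 7, set 1) → L1-HIT  vc=[13]
6: 0x37 (blk 13, set 1) → VC-HIT  vc=[7]
7: 0x34 (blk 13, set 1) → L1-HIT  vc=[7]
8: 0x1e (blk 7, set 1) → VC-HIT  vc=[13]
9: 0x35 (blk 13, set 1) → VC-HIT  vc=[7]
10: 0x1c (blk 7, set 1) → VC-HIT  vc=[13]
11: 0x1d (blk 7, set 1) → L1-HIT  vc=[13]
12: 0x37 (blk 13, set 1) → VC-HIT  vc=[7]
13: 0x37 (blk 13, set 1) → L1-HIT  vc=[7]
14: 0x1c (blk 7, set 1) → VC-HIT  vc=[13]
15: 0x2e (blk 11, set 1) → MISS  vc=[13, 7]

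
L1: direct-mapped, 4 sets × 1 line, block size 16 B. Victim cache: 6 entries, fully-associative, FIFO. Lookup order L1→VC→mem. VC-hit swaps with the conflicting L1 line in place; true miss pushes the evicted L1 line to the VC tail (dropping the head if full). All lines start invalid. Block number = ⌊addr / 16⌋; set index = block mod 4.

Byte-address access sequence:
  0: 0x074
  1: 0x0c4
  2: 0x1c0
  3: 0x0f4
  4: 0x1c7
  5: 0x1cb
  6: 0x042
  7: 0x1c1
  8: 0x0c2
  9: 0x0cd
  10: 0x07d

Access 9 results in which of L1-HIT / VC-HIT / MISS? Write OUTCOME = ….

OUTCOME = L1-HIT

0: 0x74 (blk 7, set 3) → MISS  vc=[]
1: 0xc4 (blk 12, set 0) → MISS  vc=[]
2: 0x1c0 (blk 28, set 0) → MISS  vc=[12]
3: 0xf4 (blk 15, set 3) → MISS  vc=[12, 7]
4: 0x1c7 (blk 28, set 0) → L1-HIT  vc=[12, 7]
5: 0x1cb (blk 28, set 0) → L1-HIT  vc=[12, 7]
6: 0x42 (blk 4, set 0) → MISS  vc=[12, 7, 28]
7: 0x1c1 (blk 28, set 0) → VC-HIT  vc=[12, 7, 4]
8: 0xc2 (blk 12, set 0) → VC-HIT  vc=[28, 7, 4]
9: 0xcd (blk 12, set 0) → L1-HIT  vc=[28, 7, 4]
10: 0x7d (blk 7, set 3) → VC-HIT  vc=[28, 15, 4]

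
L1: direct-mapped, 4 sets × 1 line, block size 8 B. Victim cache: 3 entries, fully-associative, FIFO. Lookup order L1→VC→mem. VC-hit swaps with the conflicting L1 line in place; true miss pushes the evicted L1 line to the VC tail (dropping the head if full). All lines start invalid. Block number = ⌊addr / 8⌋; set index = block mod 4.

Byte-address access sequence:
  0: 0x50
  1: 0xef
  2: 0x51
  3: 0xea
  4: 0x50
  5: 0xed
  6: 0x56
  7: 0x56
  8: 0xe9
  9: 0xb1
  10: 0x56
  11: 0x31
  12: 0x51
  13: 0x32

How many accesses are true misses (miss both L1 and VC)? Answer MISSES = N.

0: 0x50 (blk 10, set 2) → MISS  vc=[]
1: 0xef (blk 29, set 1) → MISS  vc=[]
2: 0x51 (blk 10, set 2) → L1-HIT  vc=[]
3: 0xea (blk 29, set 1) → L1-HIT  vc=[]
4: 0x50 (blk 10, set 2) → L1-HIT  vc=[]
5: 0xed (blk 29, set 1) → L1-HIT  vc=[]
6: 0x56 (blk 10, set 2) → L1-HIT  vc=[]
7: 0x56 (blk 10, set 2) → L1-HIT  vc=[]
8: 0xe9 (blk 29, set 1) → L1-HIT  vc=[]
9: 0xb1 (blk 22, set 2) → MISS  vc=[10]
10: 0x56 (blk 10, set 2) → VC-HIT  vc=[22]
11: 0x31 (blk 6, set 2) → MISS  vc=[22, 10]
12: 0x51 (blk 10, set 2) → VC-HIT  vc=[22, 6]
13: 0x32 (blk 6, set 2) → VC-HIT  vc=[22, 10]

MISSES = 4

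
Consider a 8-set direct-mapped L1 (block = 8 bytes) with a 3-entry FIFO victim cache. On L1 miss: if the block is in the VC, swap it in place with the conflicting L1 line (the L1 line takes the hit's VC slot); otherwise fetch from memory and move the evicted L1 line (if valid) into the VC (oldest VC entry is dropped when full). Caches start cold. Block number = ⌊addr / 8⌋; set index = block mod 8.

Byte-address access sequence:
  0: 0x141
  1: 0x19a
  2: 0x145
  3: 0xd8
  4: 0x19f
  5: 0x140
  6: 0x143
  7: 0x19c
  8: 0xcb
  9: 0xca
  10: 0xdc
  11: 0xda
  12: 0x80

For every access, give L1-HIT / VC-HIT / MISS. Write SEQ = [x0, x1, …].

#0 0x141→b40/s0 MISS; vc=[]
#1 0x19a→b51/s3 MISS; vc=[]
#2 0x145→b40/s0 L1-HIT; vc=[]
#3 0xd8→b27/s3 MISS; vc=[51]
#4 0x19f→b51/s3 VC-HIT; vc=[27]
#5 0x140→b40/s0 L1-HIT; vc=[27]
#6 0x143→b40/s0 L1-HIT; vc=[27]
#7 0x19c→b51/s3 L1-HIT; vc=[27]
#8 0xcb→b25/s1 MISS; vc=[27]
#9 0xca→b25/s1 L1-HIT; vc=[27]
#10 0xdc→b27/s3 VC-HIT; vc=[51]
#11 0xda→b27/s3 L1-HIT; vc=[51]
#12 0x80→b16/s0 MISS; vc=[51,40]

SEQ = [MISS, MISS, L1-HIT, MISS, VC-HIT, L1-HIT, L1-HIT, L1-HIT, MISS, L1-HIT, VC-HIT, L1-HIT, MISS]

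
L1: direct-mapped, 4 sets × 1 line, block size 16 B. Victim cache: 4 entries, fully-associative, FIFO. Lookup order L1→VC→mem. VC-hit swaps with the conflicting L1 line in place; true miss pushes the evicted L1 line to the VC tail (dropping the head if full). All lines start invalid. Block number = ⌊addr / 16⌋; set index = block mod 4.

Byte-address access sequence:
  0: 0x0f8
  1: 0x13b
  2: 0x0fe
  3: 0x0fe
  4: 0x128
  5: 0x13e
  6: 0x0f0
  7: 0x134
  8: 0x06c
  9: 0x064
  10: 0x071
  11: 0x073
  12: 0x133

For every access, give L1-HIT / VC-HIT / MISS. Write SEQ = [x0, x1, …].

0: 0xf8 (blk 15, set 3) → MISS  vc=[]
1: 0x13b (blk 19, set 3) → MISS  vc=[15]
2: 0xfe (blk 15, set 3) → VC-HIT  vc=[19]
3: 0xfe (blk 15, set 3) → L1-HIT  vc=[19]
4: 0x128 (blk 18, set 2) → MISS  vc=[19]
5: 0x13e (blk 19, set 3) → VC-HIT  vc=[15]
6: 0xf0 (blk 15, set 3) → VC-HIT  vc=[19]
7: 0x134 (blk 19, set 3) → VC-HIT  vc=[15]
8: 0x6c (blk 6, set 2) → MISS  vc=[15, 18]
9: 0x64 (blk 6, set 2) → L1-HIT  vc=[15, 18]
10: 0x71 (blk 7, set 3) → MISS  vc=[15, 18, 19]
11: 0x73 (blk 7, set 3) → L1-HIT  vc=[15, 18, 19]
12: 0x133 (blk 19, set 3) → VC-HIT  vc=[15, 18, 7]

SEQ = [MISS, MISS, VC-HIT, L1-HIT, MISS, VC-HIT, VC-HIT, VC-HIT, MISS, L1-HIT, MISS, L1-HIT, VC-HIT]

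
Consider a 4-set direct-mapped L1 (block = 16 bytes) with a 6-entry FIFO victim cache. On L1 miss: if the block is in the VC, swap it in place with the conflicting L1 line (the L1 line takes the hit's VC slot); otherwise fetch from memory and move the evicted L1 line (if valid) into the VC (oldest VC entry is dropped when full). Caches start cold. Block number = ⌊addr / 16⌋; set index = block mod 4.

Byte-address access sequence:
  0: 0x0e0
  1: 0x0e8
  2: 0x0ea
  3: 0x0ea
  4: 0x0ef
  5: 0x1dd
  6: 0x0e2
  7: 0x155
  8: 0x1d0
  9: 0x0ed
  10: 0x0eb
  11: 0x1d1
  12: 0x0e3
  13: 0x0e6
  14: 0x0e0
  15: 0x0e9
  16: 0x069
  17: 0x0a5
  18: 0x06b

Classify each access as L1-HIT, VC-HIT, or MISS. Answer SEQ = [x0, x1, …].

#0 0xe0→b14/s2 MISS; vc=[]
#1 0xe8→b14/s2 L1-HIT; vc=[]
#2 0xea→b14/s2 L1-HIT; vc=[]
#3 0xea→b14/s2 L1-HIT; vc=[]
#4 0xef→b14/s2 L1-HIT; vc=[]
#5 0x1dd→b29/s1 MISS; vc=[]
#6 0xe2→b14/s2 L1-HIT; vc=[]
#7 0x155→b21/s1 MISS; vc=[29]
#8 0x1d0→b29/s1 VC-HIT; vc=[21]
#9 0xed→b14/s2 L1-HIT; vc=[21]
#10 0xeb→b14/s2 L1-HIT; vc=[21]
#11 0x1d1→b29/s1 L1-HIT; vc=[21]
#12 0xe3→b14/s2 L1-HIT; vc=[21]
#13 0xe6→b14/s2 L1-HIT; vc=[21]
#14 0xe0→b14/s2 L1-HIT; vc=[21]
#15 0xe9→b14/s2 L1-HIT; vc=[21]
#16 0x69→b6/s2 MISS; vc=[21,14]
#17 0xa5→b10/s2 MISS; vc=[21,14,6]
#18 0x6b→b6/s2 VC-HIT; vc=[21,14,10]

SEQ = [MISS, L1-HIT, L1-HIT, L1-HIT, L1-HIT, MISS, L1-HIT, MISS, VC-HIT, L1-HIT, L1-HIT, L1-HIT, L1-HIT, L1-HIT, L1-HIT, L1-HIT, MISS, MISS, VC-HIT]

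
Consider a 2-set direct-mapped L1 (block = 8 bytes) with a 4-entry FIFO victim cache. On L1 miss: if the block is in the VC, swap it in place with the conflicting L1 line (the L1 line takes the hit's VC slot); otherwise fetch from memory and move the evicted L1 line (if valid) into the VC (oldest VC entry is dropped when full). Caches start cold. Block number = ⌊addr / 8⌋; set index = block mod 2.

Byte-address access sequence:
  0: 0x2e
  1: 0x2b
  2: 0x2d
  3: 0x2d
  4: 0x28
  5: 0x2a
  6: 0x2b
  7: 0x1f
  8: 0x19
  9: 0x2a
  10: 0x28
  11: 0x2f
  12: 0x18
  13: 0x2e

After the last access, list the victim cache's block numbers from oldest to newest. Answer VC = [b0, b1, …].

VC = [3]

0: 0x2e (blk 5, set 1) → MISS  vc=[]
1: 0x2b (blk 5, set 1) → L1-HIT  vc=[]
2: 0x2d (blk 5, set 1) → L1-HIT  vc=[]
3: 0x2d (blk 5, set 1) → L1-HIT  vc=[]
4: 0x28 (blk 5, set 1) → L1-HIT  vc=[]
5: 0x2a (blk 5, set 1) → L1-HIT  vc=[]
6: 0x2b (blk 5, set 1) → L1-HIT  vc=[]
7: 0x1f (blk 3, set 1) → MISS  vc=[5]
8: 0x19 (blk 3, set 1) → L1-HIT  vc=[5]
9: 0x2a (blk 5, set 1) → VC-HIT  vc=[3]
10: 0x28 (blk 5, set 1) → L1-HIT  vc=[3]
11: 0x2f (blk 5, set 1) → L1-HIT  vc=[3]
12: 0x18 (blk 3, set 1) → VC-HIT  vc=[5]
13: 0x2e (blk 5, set 1) → VC-HIT  vc=[3]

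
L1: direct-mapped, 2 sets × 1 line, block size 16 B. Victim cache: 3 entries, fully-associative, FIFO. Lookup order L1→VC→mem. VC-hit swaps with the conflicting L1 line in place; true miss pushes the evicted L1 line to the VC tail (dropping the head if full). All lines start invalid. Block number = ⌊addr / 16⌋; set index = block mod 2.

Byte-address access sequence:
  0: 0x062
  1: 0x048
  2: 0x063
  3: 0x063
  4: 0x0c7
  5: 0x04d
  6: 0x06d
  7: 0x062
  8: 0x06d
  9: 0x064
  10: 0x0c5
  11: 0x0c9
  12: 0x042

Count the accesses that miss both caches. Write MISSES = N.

  [0] addr=0x62 blk=6 s=0: MISS | VC []
  [1] addr=0x48 blk=4 s=0: MISS | VC [6]
  [2] addr=0x63 blk=6 s=0: VC-HIT | VC [4]
  [3] addr=0x63 blk=6 s=0: L1-HIT | VC [4]
  [4] addr=0xc7 blk=12 s=0: MISS | VC [4, 6]
  [5] addr=0x4d blk=4 s=0: VC-HIT | VC [12, 6]
  [6] addr=0x6d blk=6 s=0: VC-HIT | VC [12, 4]
  [7] addr=0x62 blk=6 s=0: L1-HIT | VC [12, 4]
  [8] addr=0x6d blk=6 s=0: L1-HIT | VC [12, 4]
  [9] addr=0x64 blk=6 s=0: L1-HIT | VC [12, 4]
  [10] addr=0xc5 blk=12 s=0: VC-HIT | VC [6, 4]
  [11] addr=0xc9 blk=12 s=0: L1-HIT | VC [6, 4]
  [12] addr=0x42 blk=4 s=0: VC-HIT | VC [6, 12]

MISSES = 3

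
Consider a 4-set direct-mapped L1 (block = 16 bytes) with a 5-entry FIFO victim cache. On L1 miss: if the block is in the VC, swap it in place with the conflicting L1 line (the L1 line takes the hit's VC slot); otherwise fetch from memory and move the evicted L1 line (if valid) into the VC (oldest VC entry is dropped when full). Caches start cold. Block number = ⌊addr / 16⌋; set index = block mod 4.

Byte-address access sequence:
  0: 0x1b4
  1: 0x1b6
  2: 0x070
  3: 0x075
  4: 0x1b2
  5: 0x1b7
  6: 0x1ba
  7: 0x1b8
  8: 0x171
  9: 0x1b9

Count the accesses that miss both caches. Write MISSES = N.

MISSES = 3

  [0] addr=0x1b4 blk=27 s=3: MISS | VC []
  [1] addr=0x1b6 blk=27 s=3: L1-HIT | VC []
  [2] addr=0x70 blk=7 s=3: MISS | VC [27]
  [3] addr=0x75 blk=7 s=3: L1-HIT | VC [27]
  [4] addr=0x1b2 blk=27 s=3: VC-HIT | VC [7]
  [5] addr=0x1b7 blk=27 s=3: L1-HIT | VC [7]
  [6] addr=0x1ba blk=27 s=3: L1-HIT | VC [7]
  [7] addr=0x1b8 blk=27 s=3: L1-HIT | VC [7]
  [8] addr=0x171 blk=23 s=3: MISS | VC [7, 27]
  [9] addr=0x1b9 blk=27 s=3: VC-HIT | VC [7, 23]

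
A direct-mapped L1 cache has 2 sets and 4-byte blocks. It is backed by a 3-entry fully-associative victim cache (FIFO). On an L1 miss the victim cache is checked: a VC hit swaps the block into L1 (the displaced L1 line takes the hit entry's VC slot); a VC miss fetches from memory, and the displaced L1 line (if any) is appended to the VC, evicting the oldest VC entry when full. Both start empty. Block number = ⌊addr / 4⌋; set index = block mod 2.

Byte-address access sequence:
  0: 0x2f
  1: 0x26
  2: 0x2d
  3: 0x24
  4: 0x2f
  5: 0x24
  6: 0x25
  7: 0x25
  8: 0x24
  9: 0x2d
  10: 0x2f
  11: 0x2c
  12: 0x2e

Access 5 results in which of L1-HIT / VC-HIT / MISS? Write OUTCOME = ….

OUTCOME = VC-HIT

  [0] addr=0x2f blk=11 s=1: MISS | VC []
  [1] addr=0x26 blk=9 s=1: MISS | VC [11]
  [2] addr=0x2d blk=11 s=1: VC-HIT | VC [9]
  [3] addr=0x24 blk=9 s=1: VC-HIT | VC [11]
  [4] addr=0x2f blk=11 s=1: VC-HIT | VC [9]
  [5] addr=0x24 blk=9 s=1: VC-HIT | VC [11]
  [6] addr=0x25 blk=9 s=1: L1-HIT | VC [11]
  [7] addr=0x25 blk=9 s=1: L1-HIT | VC [11]
  [8] addr=0x24 blk=9 s=1: L1-HIT | VC [11]
  [9] addr=0x2d blk=11 s=1: VC-HIT | VC [9]
  [10] addr=0x2f blk=11 s=1: L1-HIT | VC [9]
  [11] addr=0x2c blk=11 s=1: L1-HIT | VC [9]
  [12] addr=0x2e blk=11 s=1: L1-HIT | VC [9]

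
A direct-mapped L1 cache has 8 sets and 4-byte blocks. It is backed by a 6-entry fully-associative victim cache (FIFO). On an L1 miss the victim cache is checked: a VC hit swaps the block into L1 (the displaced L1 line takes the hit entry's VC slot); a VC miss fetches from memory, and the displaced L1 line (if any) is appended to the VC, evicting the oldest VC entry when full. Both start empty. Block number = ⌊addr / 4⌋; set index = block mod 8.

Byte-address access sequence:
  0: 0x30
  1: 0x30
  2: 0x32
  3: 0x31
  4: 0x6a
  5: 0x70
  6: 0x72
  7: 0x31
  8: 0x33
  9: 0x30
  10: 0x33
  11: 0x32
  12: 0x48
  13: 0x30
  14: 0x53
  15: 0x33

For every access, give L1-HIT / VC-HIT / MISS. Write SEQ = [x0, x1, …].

SEQ = [MISS, L1-HIT, L1-HIT, L1-HIT, MISS, MISS, L1-HIT, VC-HIT, L1-HIT, L1-HIT, L1-HIT, L1-HIT, MISS, L1-HIT, MISS, VC-HIT]

#0 0x30→b12/s4 MISS; vc=[]
#1 0x30→b12/s4 L1-HIT; vc=[]
#2 0x32→b12/s4 L1-HIT; vc=[]
#3 0x31→b12/s4 L1-HIT; vc=[]
#4 0x6a→b26/s2 MISS; vc=[]
#5 0x70→b28/s4 MISS; vc=[12]
#6 0x72→b28/s4 L1-HIT; vc=[12]
#7 0x31→b12/s4 VC-HIT; vc=[28]
#8 0x33→b12/s4 L1-HIT; vc=[28]
#9 0x30→b12/s4 L1-HIT; vc=[28]
#10 0x33→b12/s4 L1-HIT; vc=[28]
#11 0x32→b12/s4 L1-HIT; vc=[28]
#12 0x48→b18/s2 MISS; vc=[28,26]
#13 0x30→b12/s4 L1-HIT; vc=[28,26]
#14 0x53→b20/s4 MISS; vc=[28,26,12]
#15 0x33→b12/s4 VC-HIT; vc=[28,26,20]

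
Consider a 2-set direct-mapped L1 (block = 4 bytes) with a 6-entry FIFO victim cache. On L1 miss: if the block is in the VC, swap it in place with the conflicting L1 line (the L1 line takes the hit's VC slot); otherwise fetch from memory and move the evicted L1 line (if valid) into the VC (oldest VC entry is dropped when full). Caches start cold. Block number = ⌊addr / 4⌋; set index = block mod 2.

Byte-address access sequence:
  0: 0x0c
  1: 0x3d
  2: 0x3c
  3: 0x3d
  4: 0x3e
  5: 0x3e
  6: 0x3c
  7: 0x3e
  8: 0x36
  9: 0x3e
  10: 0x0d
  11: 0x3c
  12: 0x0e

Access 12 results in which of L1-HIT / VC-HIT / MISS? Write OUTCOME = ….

  [0] addr=0xc blk=3 s=1: MISS | VC []
  [1] addr=0x3d blk=15 s=1: MISS | VC [3]
  [2] addr=0x3c blk=15 s=1: L1-HIT | VC [3]
  [3] addr=0x3d blk=15 s=1: L1-HIT | VC [3]
  [4] addr=0x3e blk=15 s=1: L1-HIT | VC [3]
  [5] addr=0x3e blk=15 s=1: L1-HIT | VC [3]
  [6] addr=0x3c blk=15 s=1: L1-HIT | VC [3]
  [7] addr=0x3e blk=15 s=1: L1-HIT | VC [3]
  [8] addr=0x36 blk=13 s=1: MISS | VC [3, 15]
  [9] addr=0x3e blk=15 s=1: VC-HIT | VC [3, 13]
  [10] addr=0xd blk=3 s=1: VC-HIT | VC [15, 13]
  [11] addr=0x3c blk=15 s=1: VC-HIT | VC [3, 13]
  [12] addr=0xe blk=3 s=1: VC-HIT | VC [15, 13]

OUTCOME = VC-HIT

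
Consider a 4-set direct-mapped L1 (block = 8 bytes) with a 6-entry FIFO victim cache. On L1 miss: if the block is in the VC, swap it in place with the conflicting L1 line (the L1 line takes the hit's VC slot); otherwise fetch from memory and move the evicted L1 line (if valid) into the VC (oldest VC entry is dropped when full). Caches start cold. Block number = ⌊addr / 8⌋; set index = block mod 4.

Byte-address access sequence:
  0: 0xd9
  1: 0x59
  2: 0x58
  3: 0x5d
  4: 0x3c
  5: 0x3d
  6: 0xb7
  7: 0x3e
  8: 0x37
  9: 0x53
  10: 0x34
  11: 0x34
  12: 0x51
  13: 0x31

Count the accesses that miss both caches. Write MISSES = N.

#0 0xd9→b27/s3 MISS; vc=[]
#1 0x59→b11/s3 MISS; vc=[27]
#2 0x58→b11/s3 L1-HIT; vc=[27]
#3 0x5d→b11/s3 L1-HIT; vc=[27]
#4 0x3c→b7/s3 MISS; vc=[27,11]
#5 0x3d→b7/s3 L1-HIT; vc=[27,11]
#6 0xb7→b22/s2 MISS; vc=[27,11]
#7 0x3e→b7/s3 L1-HIT; vc=[27,11]
#8 0x37→b6/s2 MISS; vc=[27,11,22]
#9 0x53→b10/s2 MISS; vc=[27,11,22,6]
#10 0x34→b6/s2 VC-HIT; vc=[27,11,22,10]
#11 0x34→b6/s2 L1-HIT; vc=[27,11,22,10]
#12 0x51→b10/s2 VC-HIT; vc=[27,11,22,6]
#13 0x31→b6/s2 VC-HIT; vc=[27,11,22,10]

MISSES = 6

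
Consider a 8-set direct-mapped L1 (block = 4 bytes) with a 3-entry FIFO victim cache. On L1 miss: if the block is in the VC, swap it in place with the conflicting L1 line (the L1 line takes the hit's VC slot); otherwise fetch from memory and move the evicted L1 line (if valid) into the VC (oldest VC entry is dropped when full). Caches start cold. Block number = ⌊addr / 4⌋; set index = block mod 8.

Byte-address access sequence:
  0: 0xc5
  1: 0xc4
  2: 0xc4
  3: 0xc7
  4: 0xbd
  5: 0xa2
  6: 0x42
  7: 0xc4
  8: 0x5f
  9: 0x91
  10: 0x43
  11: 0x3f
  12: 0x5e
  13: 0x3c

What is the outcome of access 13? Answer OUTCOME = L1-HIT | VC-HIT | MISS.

OUTCOME = VC-HIT

0: 0xc5 (blk 49, set 1) → MISS  vc=[]
1: 0xc4 (blk 49, set 1) → L1-HIT  vc=[]
2: 0xc4 (blk 49, set 1) → L1-HIT  vc=[]
3: 0xc7 (blk 49, set 1) → L1-HIT  vc=[]
4: 0xbd (blk 47, set 7) → MISS  vc=[]
5: 0xa2 (blk 40, set 0) → MISS  vc=[]
6: 0x42 (blk 16, set 0) → MISS  vc=[40]
7: 0xc4 (blk 49, set 1) → L1-HIT  vc=[40]
8: 0x5f (blk 23, set 7) → MISS  vc=[40, 47]
9: 0x91 (blk 36, set 4) → MISS  vc=[40, 47]
10: 0x43 (blk 16, set 0) → L1-HIT  vc=[40, 47]
11: 0x3f (blk 15, set 7) → MISS  vc=[40, 47, 23]
12: 0x5e (blk 23, set 7) → VC-HIT  vc=[40, 47, 15]
13: 0x3c (blk 15, set 7) → VC-HIT  vc=[40, 47, 23]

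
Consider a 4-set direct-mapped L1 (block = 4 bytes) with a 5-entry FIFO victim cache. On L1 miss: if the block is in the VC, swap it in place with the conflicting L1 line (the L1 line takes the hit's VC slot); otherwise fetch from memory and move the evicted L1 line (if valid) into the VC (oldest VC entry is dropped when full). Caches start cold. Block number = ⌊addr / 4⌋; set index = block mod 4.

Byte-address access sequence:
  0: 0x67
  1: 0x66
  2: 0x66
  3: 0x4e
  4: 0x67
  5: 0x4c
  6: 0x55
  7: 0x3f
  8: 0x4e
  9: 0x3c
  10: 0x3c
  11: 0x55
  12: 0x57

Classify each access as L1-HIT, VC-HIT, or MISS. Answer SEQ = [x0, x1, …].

SEQ = [MISS, L1-HIT, L1-HIT, MISS, L1-HIT, L1-HIT, MISS, MISS, VC-HIT, VC-HIT, L1-HIT, L1-HIT, L1-HIT]

  [0] addr=0x67 blk=25 s=1: MISS | VC []
  [1] addr=0x66 blk=25 s=1: L1-HIT | VC []
  [2] addr=0x66 blk=25 s=1: L1-HIT | VC []
  [3] addr=0x4e blk=19 s=3: MISS | VC []
  [4] addr=0x67 blk=25 s=1: L1-HIT | VC []
  [5] addr=0x4c blk=19 s=3: L1-HIT | VC []
  [6] addr=0x55 blk=21 s=1: MISS | VC [25]
  [7] addr=0x3f blk=15 s=3: MISS | VC [25, 19]
  [8] addr=0x4e blk=19 s=3: VC-HIT | VC [25, 15]
  [9] addr=0x3c blk=15 s=3: VC-HIT | VC [25, 19]
  [10] addr=0x3c blk=15 s=3: L1-HIT | VC [25, 19]
  [11] addr=0x55 blk=21 s=1: L1-HIT | VC [25, 19]
  [12] addr=0x57 blk=21 s=1: L1-HIT | VC [25, 19]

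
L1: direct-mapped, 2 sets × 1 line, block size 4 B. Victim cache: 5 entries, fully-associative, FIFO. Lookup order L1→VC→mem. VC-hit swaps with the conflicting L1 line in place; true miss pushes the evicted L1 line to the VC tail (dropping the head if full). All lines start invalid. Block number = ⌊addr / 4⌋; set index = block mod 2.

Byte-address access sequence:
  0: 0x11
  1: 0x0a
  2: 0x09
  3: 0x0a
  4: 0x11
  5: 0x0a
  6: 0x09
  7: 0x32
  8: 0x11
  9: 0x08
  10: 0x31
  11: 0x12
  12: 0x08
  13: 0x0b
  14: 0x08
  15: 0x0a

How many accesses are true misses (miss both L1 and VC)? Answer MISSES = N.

MISSES = 3

  [0] addr=0x11 blk=4 s=0: MISS | VC []
  [1] addr=0xa blk=2 s=0: MISS | VC [4]
  [2] addr=0x9 blk=2 s=0: L1-HIT | VC [4]
  [3] addr=0xa blk=2 s=0: L1-HIT | VC [4]
  [4] addr=0x11 blk=4 s=0: VC-HIT | VC [2]
  [5] addr=0xa blk=2 s=0: VC-HIT | VC [4]
  [6] addr=0x9 blk=2 s=0: L1-HIT | VC [4]
  [7] addr=0x32 blk=12 s=0: MISS | VC [4, 2]
  [8] addr=0x11 blk=4 s=0: VC-HIT | VC [12, 2]
  [9] addr=0x8 blk=2 s=0: VC-HIT | VC [12, 4]
  [10] addr=0x31 blk=12 s=0: VC-HIT | VC [2, 4]
  [11] addr=0x12 blk=4 s=0: VC-HIT | VC [2, 12]
  [12] addr=0x8 blk=2 s=0: VC-HIT | VC [4, 12]
  [13] addr=0xb blk=2 s=0: L1-HIT | VC [4, 12]
  [14] addr=0x8 blk=2 s=0: L1-HIT | VC [4, 12]
  [15] addr=0xa blk=2 s=0: L1-HIT | VC [4, 12]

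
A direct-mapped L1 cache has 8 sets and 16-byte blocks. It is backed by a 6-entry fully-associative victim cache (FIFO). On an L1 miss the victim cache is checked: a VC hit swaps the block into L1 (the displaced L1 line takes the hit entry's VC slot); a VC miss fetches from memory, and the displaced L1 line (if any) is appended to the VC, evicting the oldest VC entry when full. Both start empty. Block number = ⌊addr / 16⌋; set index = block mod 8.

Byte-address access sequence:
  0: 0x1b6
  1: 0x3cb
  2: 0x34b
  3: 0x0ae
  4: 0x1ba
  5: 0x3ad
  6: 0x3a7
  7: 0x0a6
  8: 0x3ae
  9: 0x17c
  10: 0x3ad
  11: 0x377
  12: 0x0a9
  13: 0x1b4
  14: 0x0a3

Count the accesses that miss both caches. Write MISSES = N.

MISSES = 7

  [0] addr=0x1b6 blk=27 s=3: MISS | VC []
  [1] addr=0x3cb blk=60 s=4: MISS | VC []
  [2] addr=0x34b blk=52 s=4: MISS | VC [60]
  [3] addr=0xae blk=10 s=2: MISS | VC [60]
  [4] addr=0x1ba blk=27 s=3: L1-HIT | VC [60]
  [5] addr=0x3ad blk=58 s=2: MISS | VC [60, 10]
  [6] addr=0x3a7 blk=58 s=2: L1-HIT | VC [60, 10]
  [7] addr=0xa6 blk=10 s=2: VC-HIT | VC [60, 58]
  [8] addr=0x3ae blk=58 s=2: VC-HIT | VC [60, 10]
  [9] addr=0x17c blk=23 s=7: MISS | VC [60, 10]
  [10] addr=0x3ad blk=58 s=2: L1-HIT | VC [60, 10]
  [11] addr=0x377 blk=55 s=7: MISS | VC [60, 10, 23]
  [12] addr=0xa9 blk=10 s=2: VC-HIT | VC [60, 58, 23]
  [13] addr=0x1b4 blk=27 s=3: L1-HIT | VC [60, 58, 23]
  [14] addr=0xa3 blk=10 s=2: L1-HIT | VC [60, 58, 23]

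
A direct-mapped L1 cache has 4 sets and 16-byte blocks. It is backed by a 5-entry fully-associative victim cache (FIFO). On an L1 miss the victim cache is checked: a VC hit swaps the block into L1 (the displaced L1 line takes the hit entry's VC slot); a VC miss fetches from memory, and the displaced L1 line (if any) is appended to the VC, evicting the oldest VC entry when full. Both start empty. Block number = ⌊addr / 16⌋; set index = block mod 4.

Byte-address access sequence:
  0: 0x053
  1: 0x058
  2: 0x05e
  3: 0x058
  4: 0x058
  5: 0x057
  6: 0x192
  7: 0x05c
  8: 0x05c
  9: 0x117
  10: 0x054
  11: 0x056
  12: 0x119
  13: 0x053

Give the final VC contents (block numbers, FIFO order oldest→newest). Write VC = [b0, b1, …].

VC = [25, 17]

0: 0x53 (blk 5, set 1) → MISS  vc=[]
1: 0x58 (blk 5, set 1) → L1-HIT  vc=[]
2: 0x5e (blk 5, set 1) → L1-HIT  vc=[]
3: 0x58 (blk 5, set 1) → L1-HIT  vc=[]
4: 0x58 (blk 5, set 1) → L1-HIT  vc=[]
5: 0x57 (blk 5, set 1) → L1-HIT  vc=[]
6: 0x192 (blk 25, set 1) → MISS  vc=[5]
7: 0x5c (blk 5, set 1) → VC-HIT  vc=[25]
8: 0x5c (blk 5, set 1) → L1-HIT  vc=[25]
9: 0x117 (blk 17, set 1) → MISS  vc=[25, 5]
10: 0x54 (blk 5, set 1) → VC-HIT  vc=[25, 17]
11: 0x56 (blk 5, set 1) → L1-HIT  vc=[25, 17]
12: 0x119 (blk 17, set 1) → VC-HIT  vc=[25, 5]
13: 0x53 (blk 5, set 1) → VC-HIT  vc=[25, 17]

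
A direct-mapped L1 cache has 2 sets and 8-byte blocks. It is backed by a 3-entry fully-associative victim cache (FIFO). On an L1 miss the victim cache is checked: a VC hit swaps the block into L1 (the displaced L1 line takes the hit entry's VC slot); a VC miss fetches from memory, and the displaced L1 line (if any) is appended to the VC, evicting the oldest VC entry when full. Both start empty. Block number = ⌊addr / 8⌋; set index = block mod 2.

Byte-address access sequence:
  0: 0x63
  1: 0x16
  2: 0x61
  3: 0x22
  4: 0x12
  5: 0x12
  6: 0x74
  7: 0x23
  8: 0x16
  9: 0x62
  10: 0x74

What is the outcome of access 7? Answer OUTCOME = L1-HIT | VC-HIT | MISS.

OUTCOME = VC-HIT

  [0] addr=0x63 blk=12 s=0: MISS | VC []
  [1] addr=0x16 blk=2 s=0: MISS | VC [12]
  [2] addr=0x61 blk=12 s=0: VC-HIT | VC [2]
  [3] addr=0x22 blk=4 s=0: MISS | VC [2, 12]
  [4] addr=0x12 blk=2 s=0: VC-HIT | VC [4, 12]
  [5] addr=0x12 blk=2 s=0: L1-HIT | VC [4, 12]
  [6] addr=0x74 blk=14 s=0: MISS | VC [4, 12, 2]
  [7] addr=0x23 blk=4 s=0: VC-HIT | VC [14, 12, 2]
  [8] addr=0x16 blk=2 s=0: VC-HIT | VC [14, 12, 4]
  [9] addr=0x62 blk=12 s=0: VC-HIT | VC [14, 2, 4]
  [10] addr=0x74 blk=14 s=0: VC-HIT | VC [12, 2, 4]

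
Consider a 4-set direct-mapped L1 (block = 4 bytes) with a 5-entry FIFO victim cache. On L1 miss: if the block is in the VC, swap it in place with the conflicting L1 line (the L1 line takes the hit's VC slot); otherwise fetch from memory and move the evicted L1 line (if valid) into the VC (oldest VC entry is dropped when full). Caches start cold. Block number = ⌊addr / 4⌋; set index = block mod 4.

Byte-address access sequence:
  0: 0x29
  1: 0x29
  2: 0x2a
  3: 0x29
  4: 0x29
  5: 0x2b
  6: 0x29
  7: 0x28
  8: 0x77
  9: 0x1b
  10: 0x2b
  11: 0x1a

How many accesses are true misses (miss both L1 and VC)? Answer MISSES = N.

MISSES = 3

#0 0x29→b10/s2 MISS; vc=[]
#1 0x29→b10/s2 L1-HIT; vc=[]
#2 0x2a→b10/s2 L1-HIT; vc=[]
#3 0x29→b10/s2 L1-HIT; vc=[]
#4 0x29→b10/s2 L1-HIT; vc=[]
#5 0x2b→b10/s2 L1-HIT; vc=[]
#6 0x29→b10/s2 L1-HIT; vc=[]
#7 0x28→b10/s2 L1-HIT; vc=[]
#8 0x77→b29/s1 MISS; vc=[]
#9 0x1b→b6/s2 MISS; vc=[10]
#10 0x2b→b10/s2 VC-HIT; vc=[6]
#11 0x1a→b6/s2 VC-HIT; vc=[10]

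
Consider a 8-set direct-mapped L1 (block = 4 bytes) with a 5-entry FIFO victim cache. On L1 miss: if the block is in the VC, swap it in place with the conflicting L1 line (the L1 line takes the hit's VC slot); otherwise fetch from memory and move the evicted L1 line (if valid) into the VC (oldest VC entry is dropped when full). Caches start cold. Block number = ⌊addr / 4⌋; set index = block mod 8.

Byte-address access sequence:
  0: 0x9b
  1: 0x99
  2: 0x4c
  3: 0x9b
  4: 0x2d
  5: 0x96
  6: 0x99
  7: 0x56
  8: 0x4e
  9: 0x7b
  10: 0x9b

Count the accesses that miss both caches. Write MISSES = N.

MISSES = 6

0: 0x9b (blk 38, set 6) → MISS  vc=[]
1: 0x99 (blk 38, set 6) → L1-HIT  vc=[]
2: 0x4c (blk 19, set 3) → MISS  vc=[]
3: 0x9b (blk 38, set 6) → L1-HIT  vc=[]
4: 0x2d (blk 11, set 3) → MISS  vc=[19]
5: 0x96 (blk 37, set 5) → MISS  vc=[19]
6: 0x99 (blk 38, set 6) → L1-HIT  vc=[19]
7: 0x56 (blk 21, set 5) → MISS  vc=[19, 37]
8: 0x4e (blk 19, set 3) → VC-HIT  vc=[11, 37]
9: 0x7b (blk 30, set 6) → MISS  vc=[11, 37, 38]
10: 0x9b (blk 38, set 6) → VC-HIT  vc=[11, 37, 30]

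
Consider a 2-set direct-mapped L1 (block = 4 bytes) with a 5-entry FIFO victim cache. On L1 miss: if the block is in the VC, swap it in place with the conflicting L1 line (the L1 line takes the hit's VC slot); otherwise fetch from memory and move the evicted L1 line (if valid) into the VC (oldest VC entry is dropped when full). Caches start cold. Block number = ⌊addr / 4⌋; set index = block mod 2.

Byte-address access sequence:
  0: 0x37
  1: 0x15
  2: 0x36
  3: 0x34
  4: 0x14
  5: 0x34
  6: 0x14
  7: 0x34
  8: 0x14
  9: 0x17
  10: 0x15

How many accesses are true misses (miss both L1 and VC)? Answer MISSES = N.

MISSES = 2

0: 0x37 (blk 13, set 1) → MISS  vc=[]
1: 0x15 (blk 5, set 1) → MISS  vc=[13]
2: 0x36 (blk 13, set 1) → VC-HIT  vc=[5]
3: 0x34 (blk 13, set 1) → L1-HIT  vc=[5]
4: 0x14 (blk 5, set 1) → VC-HIT  vc=[13]
5: 0x34 (blk 13, set 1) → VC-HIT  vc=[5]
6: 0x14 (blk 5, set 1) → VC-HIT  vc=[13]
7: 0x34 (blk 13, set 1) → VC-HIT  vc=[5]
8: 0x14 (blk 5, set 1) → VC-HIT  vc=[13]
9: 0x17 (blk 5, set 1) → L1-HIT  vc=[13]
10: 0x15 (blk 5, set 1) → L1-HIT  vc=[13]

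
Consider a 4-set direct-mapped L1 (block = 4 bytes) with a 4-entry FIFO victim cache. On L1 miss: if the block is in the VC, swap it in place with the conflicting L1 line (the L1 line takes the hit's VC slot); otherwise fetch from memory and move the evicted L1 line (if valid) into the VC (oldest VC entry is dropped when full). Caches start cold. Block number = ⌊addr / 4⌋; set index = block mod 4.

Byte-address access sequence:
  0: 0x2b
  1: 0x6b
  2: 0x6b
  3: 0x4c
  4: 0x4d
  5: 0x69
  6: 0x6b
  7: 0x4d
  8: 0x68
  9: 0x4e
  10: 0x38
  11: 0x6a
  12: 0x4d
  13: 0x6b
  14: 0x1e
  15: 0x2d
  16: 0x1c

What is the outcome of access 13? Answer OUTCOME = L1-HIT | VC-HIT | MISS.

OUTCOME = L1-HIT

#0 0x2b→b10/s2 MISS; vc=[]
#1 0x6b→b26/s2 MISS; vc=[10]
#2 0x6b→b26/s2 L1-HIT; vc=[10]
#3 0x4c→b19/s3 MISS; vc=[10]
#4 0x4d→b19/s3 L1-HIT; vc=[10]
#5 0x69→b26/s2 L1-HIT; vc=[10]
#6 0x6b→b26/s2 L1-HIT; vc=[10]
#7 0x4d→b19/s3 L1-HIT; vc=[10]
#8 0x68→b26/s2 L1-HIT; vc=[10]
#9 0x4e→b19/s3 L1-HIT; vc=[10]
#10 0x38→b14/s2 MISS; vc=[10,26]
#11 0x6a→b26/s2 VC-HIT; vc=[10,14]
#12 0x4d→b19/s3 L1-HIT; vc=[10,14]
#13 0x6b→b26/s2 L1-HIT; vc=[10,14]
#14 0x1e→b7/s3 MISS; vc=[10,14,19]
#15 0x2d→b11/s3 MISS; vc=[10,14,19,7]
#16 0x1c→b7/s3 VC-HIT; vc=[10,14,19,11]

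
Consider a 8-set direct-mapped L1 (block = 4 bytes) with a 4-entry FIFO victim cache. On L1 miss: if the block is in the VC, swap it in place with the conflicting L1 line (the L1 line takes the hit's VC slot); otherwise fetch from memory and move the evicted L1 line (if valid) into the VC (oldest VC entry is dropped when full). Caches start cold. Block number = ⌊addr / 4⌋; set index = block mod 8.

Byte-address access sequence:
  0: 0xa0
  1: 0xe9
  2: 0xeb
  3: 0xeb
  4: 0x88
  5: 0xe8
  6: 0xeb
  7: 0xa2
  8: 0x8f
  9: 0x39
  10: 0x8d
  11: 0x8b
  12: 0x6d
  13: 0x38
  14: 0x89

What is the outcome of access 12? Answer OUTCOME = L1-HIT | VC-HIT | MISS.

OUTCOME = MISS

  [0] addr=0xa0 blk=40 s=0: MISS | VC []
  [1] addr=0xe9 blk=58 s=2: MISS | VC []
  [2] addr=0xeb blk=58 s=2: L1-HIT | VC []
  [3] addr=0xeb blk=58 s=2: L1-HIT | VC []
  [4] addr=0x88 blk=34 s=2: MISS | VC [58]
  [5] addr=0xe8 blk=58 s=2: VC-HIT | VC [34]
  [6] addr=0xeb blk=58 s=2: L1-HIT | VC [34]
  [7] addr=0xa2 blk=40 s=0: L1-HIT | VC [34]
  [8] addr=0x8f blk=35 s=3: MISS | VC [34]
  [9] addr=0x39 blk=14 s=6: MISS | VC [34]
  [10] addr=0x8d blk=35 s=3: L1-HIT | VC [34]
  [11] addr=0x8b blk=34 s=2: VC-HIT | VC [58]
  [12] addr=0x6d blk=27 s=3: MISS | VC [58, 35]
  [13] addr=0x38 blk=14 s=6: L1-HIT | VC [58, 35]
  [14] addr=0x89 blk=34 s=2: L1-HIT | VC [58, 35]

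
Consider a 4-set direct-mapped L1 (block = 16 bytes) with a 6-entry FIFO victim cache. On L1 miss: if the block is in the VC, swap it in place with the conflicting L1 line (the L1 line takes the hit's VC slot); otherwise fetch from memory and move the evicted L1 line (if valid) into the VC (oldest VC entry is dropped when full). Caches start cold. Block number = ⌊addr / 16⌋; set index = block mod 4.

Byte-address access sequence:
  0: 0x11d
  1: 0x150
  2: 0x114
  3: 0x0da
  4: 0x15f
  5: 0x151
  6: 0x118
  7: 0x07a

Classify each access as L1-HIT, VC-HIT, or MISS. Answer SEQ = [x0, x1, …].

#0 0x11d→b17/s1 MISS; vc=[]
#1 0x150→b21/s1 MISS; vc=[17]
#2 0x114→b17/s1 VC-HIT; vc=[21]
#3 0xda→b13/s1 MISS; vc=[21,17]
#4 0x15f→b21/s1 VC-HIT; vc=[13,17]
#5 0x151→b21/s1 L1-HIT; vc=[13,17]
#6 0x118→b17/s1 VC-HIT; vc=[13,21]
#7 0x7a→b7/s3 MISS; vc=[13,21]

SEQ = [MISS, MISS, VC-HIT, MISS, VC-HIT, L1-HIT, VC-HIT, MISS]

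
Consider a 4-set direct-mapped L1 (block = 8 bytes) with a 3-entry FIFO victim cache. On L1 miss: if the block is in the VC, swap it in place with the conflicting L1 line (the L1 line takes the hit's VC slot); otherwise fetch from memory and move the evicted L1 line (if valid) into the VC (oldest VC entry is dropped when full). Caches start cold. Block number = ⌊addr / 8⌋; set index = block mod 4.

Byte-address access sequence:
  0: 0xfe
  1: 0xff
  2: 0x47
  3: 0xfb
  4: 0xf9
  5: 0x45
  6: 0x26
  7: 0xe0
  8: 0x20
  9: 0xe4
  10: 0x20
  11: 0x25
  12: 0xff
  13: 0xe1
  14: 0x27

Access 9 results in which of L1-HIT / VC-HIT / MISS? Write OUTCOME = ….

OUTCOME = VC-HIT

0: 0xfe (blk 31, set 3) → MISS  vc=[]
1: 0xff (blk 31, set 3) → L1-HIT  vc=[]
2: 0x47 (blk 8, set 0) → MISS  vc=[]
3: 0xfb (blk 31, set 3) → L1-HIT  vc=[]
4: 0xf9 (blk 31, set 3) → L1-HIT  vc=[]
5: 0x45 (blk 8, set 0) → L1-HIT  vc=[]
6: 0x26 (blk 4, set 0) → MISS  vc=[8]
7: 0xe0 (blk 28, set 0) → MISS  vc=[8, 4]
8: 0x20 (blk 4, set 0) → VC-HIT  vc=[8, 28]
9: 0xe4 (blk 28, set 0) → VC-HIT  vc=[8, 4]
10: 0x20 (blk 4, set 0) → VC-HIT  vc=[8, 28]
11: 0x25 (blk 4, set 0) → L1-HIT  vc=[8, 28]
12: 0xff (blk 31, set 3) → L1-HIT  vc=[8, 28]
13: 0xe1 (blk 28, set 0) → VC-HIT  vc=[8, 4]
14: 0x27 (blk 4, set 0) → VC-HIT  vc=[8, 28]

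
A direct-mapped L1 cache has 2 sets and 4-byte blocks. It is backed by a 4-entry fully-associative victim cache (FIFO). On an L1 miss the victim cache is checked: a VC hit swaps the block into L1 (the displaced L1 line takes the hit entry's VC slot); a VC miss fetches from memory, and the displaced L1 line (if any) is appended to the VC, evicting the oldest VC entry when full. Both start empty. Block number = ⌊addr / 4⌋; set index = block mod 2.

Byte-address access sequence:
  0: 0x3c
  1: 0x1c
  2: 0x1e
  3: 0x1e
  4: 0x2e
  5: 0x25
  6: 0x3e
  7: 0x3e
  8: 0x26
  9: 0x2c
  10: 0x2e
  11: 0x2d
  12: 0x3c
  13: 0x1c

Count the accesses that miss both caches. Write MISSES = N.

MISSES = 4

0: 0x3c (blk 15, set 1) → MISS  vc=[]
1: 0x1c (blk 7, set 1) → MISS  vc=[15]
2: 0x1e (blk 7, set 1) → L1-HIT  vc=[15]
3: 0x1e (blk 7, set 1) → L1-HIT  vc=[15]
4: 0x2e (blk 11, set 1) → MISS  vc=[15, 7]
5: 0x25 (blk 9, set 1) → MISS  vc=[15, 7, 11]
6: 0x3e (blk 15, set 1) → VC-HIT  vc=[9, 7, 11]
7: 0x3e (blk 15, set 1) → L1-HIT  vc=[9, 7, 11]
8: 0x26 (blk 9, set 1) → VC-HIT  vc=[15, 7, 11]
9: 0x2c (blk 11, set 1) → VC-HIT  vc=[15, 7, 9]
10: 0x2e (blk 11, set 1) → L1-HIT  vc=[15, 7, 9]
11: 0x2d (blk 11, set 1) → L1-HIT  vc=[15, 7, 9]
12: 0x3c (blk 15, set 1) → VC-HIT  vc=[11, 7, 9]
13: 0x1c (blk 7, set 1) → VC-HIT  vc=[11, 15, 9]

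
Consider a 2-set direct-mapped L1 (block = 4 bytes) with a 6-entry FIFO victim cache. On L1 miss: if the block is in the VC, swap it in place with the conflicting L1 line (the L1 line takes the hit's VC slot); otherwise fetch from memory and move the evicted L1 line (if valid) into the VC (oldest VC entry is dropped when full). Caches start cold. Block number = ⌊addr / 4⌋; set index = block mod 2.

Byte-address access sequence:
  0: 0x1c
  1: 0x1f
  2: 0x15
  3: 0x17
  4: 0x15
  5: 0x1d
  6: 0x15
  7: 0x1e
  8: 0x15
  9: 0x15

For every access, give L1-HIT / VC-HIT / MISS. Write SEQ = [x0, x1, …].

SEQ = [MISS, L1-HIT, MISS, L1-HIT, L1-HIT, VC-HIT, VC-HIT, VC-HIT, VC-HIT, L1-HIT]

#0 0x1c→b7/s1 MISS; vc=[]
#1 0x1f→b7/s1 L1-HIT; vc=[]
#2 0x15→b5/s1 MISS; vc=[7]
#3 0x17→b5/s1 L1-HIT; vc=[7]
#4 0x15→b5/s1 L1-HIT; vc=[7]
#5 0x1d→b7/s1 VC-HIT; vc=[5]
#6 0x15→b5/s1 VC-HIT; vc=[7]
#7 0x1e→b7/s1 VC-HIT; vc=[5]
#8 0x15→b5/s1 VC-HIT; vc=[7]
#9 0x15→b5/s1 L1-HIT; vc=[7]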